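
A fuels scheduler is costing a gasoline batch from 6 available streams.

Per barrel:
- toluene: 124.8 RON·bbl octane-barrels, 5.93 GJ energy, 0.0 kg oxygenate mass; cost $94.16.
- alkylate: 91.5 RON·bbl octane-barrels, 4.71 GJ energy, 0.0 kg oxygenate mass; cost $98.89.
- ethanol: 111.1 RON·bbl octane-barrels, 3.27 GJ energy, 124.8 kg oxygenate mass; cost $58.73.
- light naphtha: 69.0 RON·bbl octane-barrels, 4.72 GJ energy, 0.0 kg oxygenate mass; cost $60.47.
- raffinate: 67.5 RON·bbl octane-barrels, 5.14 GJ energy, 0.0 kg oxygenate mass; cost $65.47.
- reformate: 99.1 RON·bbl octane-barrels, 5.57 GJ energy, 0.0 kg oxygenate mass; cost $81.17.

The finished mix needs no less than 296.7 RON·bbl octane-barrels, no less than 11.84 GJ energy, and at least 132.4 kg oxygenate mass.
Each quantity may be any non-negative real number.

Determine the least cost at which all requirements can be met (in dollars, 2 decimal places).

$184.57

This is a linear program. Let x1 = barrels of toluene, x2 = barrels of alkylate, x3 = barrels of ethanol, x4 = barrels of light naphtha, x5 = barrels of raffinate, x6 = barrels of reformate.
Minimize 94.16x1 + 98.89x2 + 58.73x3 + 60.47x4 + 65.47x5 + 81.17x6 s.t.:
  124.8x1 + 91.5x2 + 111.1x3 + 69x4 + 67.5x5 + 99.1x6 ≥ 296.7   (octane-barrels)
  5.93x1 + 4.71x2 + 3.27x3 + 4.72x4 + 5.14x5 + 5.57x6 ≥ 11.84   (energy)
  124.8x3 ≥ 132.4   (oxygenate mass)
  x1, x2, x3, x4, x5, x6 ≥ 0.
At the optimum only ethanol, light naphtha are positive (toluene, alkylate, raffinate, reformate = 0). The octane-barrels and energy requirements are met with equality.
Optimal quantities: ethanol = 1.9529 barrels, light naphtha = 1.1555 barrels.
Objective = 58.73·1.9529 + 60.47·1.1555 = 184.5669.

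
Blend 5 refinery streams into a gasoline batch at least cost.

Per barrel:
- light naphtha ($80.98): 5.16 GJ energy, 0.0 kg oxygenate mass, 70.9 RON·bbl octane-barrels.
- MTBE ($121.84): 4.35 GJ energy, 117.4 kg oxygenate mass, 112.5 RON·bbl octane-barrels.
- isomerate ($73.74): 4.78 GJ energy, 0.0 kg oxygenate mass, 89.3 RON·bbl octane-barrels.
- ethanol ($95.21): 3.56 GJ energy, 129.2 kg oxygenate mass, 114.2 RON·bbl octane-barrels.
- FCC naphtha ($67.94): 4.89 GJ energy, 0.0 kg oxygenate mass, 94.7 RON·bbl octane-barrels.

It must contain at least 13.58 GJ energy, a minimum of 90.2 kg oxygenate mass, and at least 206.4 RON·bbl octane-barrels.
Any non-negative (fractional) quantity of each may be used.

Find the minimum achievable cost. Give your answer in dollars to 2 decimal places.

Let x1 = barrels of light naphtha, x2 = barrels of MTBE, x3 = barrels of isomerate, x4 = barrels of ethanol, x5 = barrels of FCC naphtha.
min 80.98x1 + 121.84x2 + 73.74x3 + 95.21x4 + 67.94x5 subject to:
  5.16x1 + 4.35x2 + 4.78x3 + 3.56x4 + 4.89x5 ≥ 13.58   (energy)
  117.4x2 + 129.2x4 ≥ 90.2   (oxygenate mass)
  70.9x1 + 112.5x2 + 89.3x3 + 114.2x4 + 94.7x5 ≥ 206.4   (octane-barrels)
  x1, x2, x3, x4, x5 ≥ 0.
The cheapest feasible vertex uses only ethanol, FCC naphtha; light naphtha, MTBE, isomerate are not used. Binding constraints: energy and oxygenate mass.
Solving gives x4 = 0.69814, x5 = 2.2688.
Hence cost = 95.21·0.69814 + 67.94·2.2688 = $220.6122.

$220.61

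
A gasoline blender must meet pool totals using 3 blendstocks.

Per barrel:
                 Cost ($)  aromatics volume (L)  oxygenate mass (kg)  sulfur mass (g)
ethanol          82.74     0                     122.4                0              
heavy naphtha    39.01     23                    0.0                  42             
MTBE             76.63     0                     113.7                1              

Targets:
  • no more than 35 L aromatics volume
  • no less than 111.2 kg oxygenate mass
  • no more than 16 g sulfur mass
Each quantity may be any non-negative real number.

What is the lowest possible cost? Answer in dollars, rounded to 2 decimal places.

$74.95

Treat it as an LP. Let x1 = barrels of ethanol, x2 = barrels of heavy naphtha, x3 = barrels of MTBE.
min 82.74x1 + 39.01x2 + 76.63x3 s.t.:
  23x2 ≤ 35   (aromatics volume)
  122.4x1 + 113.7x3 ≥ 111.2   (oxygenate mass)
  42x2 + 1x3 ≤ 16   (sulfur mass)
  x1, x2, x3 ≥ 0.
The minimum-cost mix takes nothing from ethanol, heavy naphtha — only MTBE. There the oxygenate mass constraint is tight.
That vertex is x3 = 0.978012.
Total cost: 76.63·0.978012 = 74.9451.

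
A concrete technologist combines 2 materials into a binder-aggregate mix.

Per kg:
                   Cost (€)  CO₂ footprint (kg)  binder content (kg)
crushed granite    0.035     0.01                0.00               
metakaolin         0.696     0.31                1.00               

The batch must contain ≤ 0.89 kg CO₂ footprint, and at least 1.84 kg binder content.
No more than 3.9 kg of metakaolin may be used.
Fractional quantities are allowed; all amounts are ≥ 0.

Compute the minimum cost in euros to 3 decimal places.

€1.281

Set it up as a linear program. Let x1 = kg of crushed granite, x2 = kg of metakaolin.
Minimize 0.035x1 + 0.696x2 subject to:
  0.01x1 + 0.31x2 ≤ 0.89   (CO₂ footprint)
  1x2 ≥ 1.84   (binder content)
  x2 ≤ 3.9
  x1, x2 ≥ 0.
The cheapest feasible vertex uses only metakaolin; crushed granite is not used. There the binder content constraint is tight.
Solving gives x2 = 1.84.
Cost = 0.696·1.84 = 1.28064.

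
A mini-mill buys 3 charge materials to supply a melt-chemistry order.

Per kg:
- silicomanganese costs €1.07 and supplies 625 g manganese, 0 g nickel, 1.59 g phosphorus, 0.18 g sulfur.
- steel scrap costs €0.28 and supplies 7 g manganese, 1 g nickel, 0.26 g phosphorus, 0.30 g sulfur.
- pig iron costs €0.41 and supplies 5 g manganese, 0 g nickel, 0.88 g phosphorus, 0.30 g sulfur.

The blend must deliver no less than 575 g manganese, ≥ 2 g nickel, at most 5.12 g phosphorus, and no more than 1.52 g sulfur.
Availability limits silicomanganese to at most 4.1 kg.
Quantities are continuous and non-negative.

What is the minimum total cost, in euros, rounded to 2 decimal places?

Let x1 = kg of silicomanganese, x2 = kg of steel scrap, x3 = kg of pig iron.
Minimise 1.07x1 + 0.28x2 + 0.41x3 with:
  625x1 + 7x2 + 5x3 ≥ 575   (manganese)
  1x2 ≥ 2   (nickel)
  1.59x1 + 0.26x2 + 0.88x3 ≤ 5.12   (phosphorus)
  0.18x1 + 0.3x2 + 0.3x3 ≤ 1.52   (sulfur)
  x1 ≤ 4.1
  x1, x2, x3 ≥ 0.
The optimal basis is {silicomanganese, steel scrap}; pig iron drops out. There the manganese and nickel constraints are tight.
Solving gives x1 = 0.8976, x2 = 2.
Total cost: 1.07·0.8976 + 0.28·2 = 1.5204.

€1.52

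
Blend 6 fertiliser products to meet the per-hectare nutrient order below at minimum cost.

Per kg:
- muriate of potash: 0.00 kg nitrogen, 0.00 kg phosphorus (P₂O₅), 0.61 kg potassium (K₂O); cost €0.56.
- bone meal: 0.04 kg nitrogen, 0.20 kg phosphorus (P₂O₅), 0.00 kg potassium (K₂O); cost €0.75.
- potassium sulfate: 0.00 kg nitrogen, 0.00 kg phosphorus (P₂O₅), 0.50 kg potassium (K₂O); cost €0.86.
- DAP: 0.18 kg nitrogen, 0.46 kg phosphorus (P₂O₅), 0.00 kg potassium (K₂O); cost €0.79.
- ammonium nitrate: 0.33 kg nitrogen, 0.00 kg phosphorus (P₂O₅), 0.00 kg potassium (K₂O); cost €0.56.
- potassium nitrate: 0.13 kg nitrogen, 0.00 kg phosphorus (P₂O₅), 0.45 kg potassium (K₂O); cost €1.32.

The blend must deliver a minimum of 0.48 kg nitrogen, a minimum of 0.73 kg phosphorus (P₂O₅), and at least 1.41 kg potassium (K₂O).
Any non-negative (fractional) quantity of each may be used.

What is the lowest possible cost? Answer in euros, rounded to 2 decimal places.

€2.88

Set it up as a linear program. Let x1 = kg of muriate of potash, x2 = kg of bone meal, x3 = kg of potassium sulfate, x4 = kg of DAP, x5 = kg of ammonium nitrate, x6 = kg of potassium nitrate.
Minimize 0.56x1 + 0.75x2 + 0.86x3 + 0.79x4 + 0.56x5 + 1.32x6 subject to:
  0.04x2 + 0.18x4 + 0.33x5 + 0.13x6 ≥ 0.48   (nitrogen)
  0.2x2 + 0.46x4 ≥ 0.73   (phosphorus (P₂O₅))
  0.61x1 + 0.5x3 + 0.45x6 ≥ 1.41   (potassium (K₂O))
  x1, x2, x3, x4, x5, x6 ≥ 0.
The cheapest feasible vertex uses only muriate of potash, DAP, ammonium nitrate; bone meal, potassium sulfate, potassium nitrate are not used. Binding constraints: nitrogen, phosphorus (P₂O₅), potassium (K₂O).
That vertex is x1 = 2.311, x4 = 1.587, x5 = 0.5889.
Cost = 0.56·2.311 + 0.79·1.587 + 0.56·0.5889 = 2.8777.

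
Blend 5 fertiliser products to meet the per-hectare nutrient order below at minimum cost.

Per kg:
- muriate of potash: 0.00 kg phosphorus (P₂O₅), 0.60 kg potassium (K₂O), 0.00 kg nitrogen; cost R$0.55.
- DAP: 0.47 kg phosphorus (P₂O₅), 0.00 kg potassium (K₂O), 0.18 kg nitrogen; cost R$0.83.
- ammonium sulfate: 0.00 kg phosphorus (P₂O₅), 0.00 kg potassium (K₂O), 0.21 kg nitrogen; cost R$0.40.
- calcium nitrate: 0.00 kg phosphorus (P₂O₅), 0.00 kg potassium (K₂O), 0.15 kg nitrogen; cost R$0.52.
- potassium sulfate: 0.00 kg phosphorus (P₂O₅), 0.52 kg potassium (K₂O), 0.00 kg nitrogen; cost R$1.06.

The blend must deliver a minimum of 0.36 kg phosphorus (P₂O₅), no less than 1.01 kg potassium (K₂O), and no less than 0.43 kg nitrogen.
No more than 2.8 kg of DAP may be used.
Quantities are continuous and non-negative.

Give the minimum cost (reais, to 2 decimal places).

R$2.12

Treat it as an LP. Let x1 = kg of muriate of potash, x2 = kg of DAP, x3 = kg of ammonium sulfate, x4 = kg of calcium nitrate, x5 = kg of potassium sulfate.
Minimise 0.55x1 + 0.83x2 + 0.4x3 + 0.52x4 + 1.06x5 with:
  0.47x2 ≥ 0.36   (phosphorus (P₂O₅))
  0.6x1 + 0.52x5 ≥ 1.01   (potassium (K₂O))
  0.18x2 + 0.21x3 + 0.15x4 ≥ 0.43   (nitrogen)
  x2 ≤ 2.8
  x1, x2, x3, x4, x5 ≥ 0.
At the optimum only muriate of potash, DAP, ammonium sulfate are positive (calcium nitrate, potassium sulfate = 0). There the phosphorus (P₂O₅), potassium (K₂O), nitrogen constraints are tight.
Optimal quantities: muriate of potash = 1.683 kg, DAP = 0.766 kg, ammonium sulfate = 1.391 kg.
Cost = 0.55·1.683 + 0.83·0.766 + 0.4·1.391 = 2.1178.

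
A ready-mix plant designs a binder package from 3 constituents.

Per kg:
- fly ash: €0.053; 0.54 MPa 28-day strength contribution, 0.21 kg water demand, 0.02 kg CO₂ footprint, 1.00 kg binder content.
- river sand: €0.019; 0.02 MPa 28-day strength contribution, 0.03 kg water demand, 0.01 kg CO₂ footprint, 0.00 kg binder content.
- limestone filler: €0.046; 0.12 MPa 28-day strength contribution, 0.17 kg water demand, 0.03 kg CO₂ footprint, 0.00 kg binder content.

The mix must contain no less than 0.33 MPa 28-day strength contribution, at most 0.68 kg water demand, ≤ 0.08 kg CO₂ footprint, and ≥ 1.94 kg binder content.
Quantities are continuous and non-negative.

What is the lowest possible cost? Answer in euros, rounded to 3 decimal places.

Let x1 = kg of fly ash, x2 = kg of river sand, x3 = kg of limestone filler.
min 0.053x1 + 0.019x2 + 0.046x3 subject to:
  0.54x1 + 0.02x2 + 0.12x3 ≥ 0.33   (28-day strength contribution)
  0.21x1 + 0.03x2 + 0.17x3 ≤ 0.68   (water demand)
  0.02x1 + 0.01x2 + 0.03x3 ≤ 0.08   (CO₂ footprint)
  1x1 ≥ 1.94   (binder content)
  x1, x2, x3 ≥ 0.
At the optimum only fly ash is positive (river sand, limestone filler = 0). Binding constraint: binder content.
So fly ash = 1.94 kg.
Total cost: 0.053·1.94 = 0.10282.

€0.103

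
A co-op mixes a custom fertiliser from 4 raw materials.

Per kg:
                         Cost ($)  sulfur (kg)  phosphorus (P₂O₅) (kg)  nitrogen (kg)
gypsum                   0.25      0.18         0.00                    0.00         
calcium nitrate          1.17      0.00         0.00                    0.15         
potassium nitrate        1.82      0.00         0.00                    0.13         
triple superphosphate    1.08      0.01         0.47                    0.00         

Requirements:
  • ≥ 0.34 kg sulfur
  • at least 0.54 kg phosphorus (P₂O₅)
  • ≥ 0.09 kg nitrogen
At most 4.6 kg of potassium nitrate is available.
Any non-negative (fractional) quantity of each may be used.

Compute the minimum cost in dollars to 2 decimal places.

Let x1 = kg of gypsum, x2 = kg of calcium nitrate, x3 = kg of potassium nitrate, x4 = kg of triple superphosphate.
min 0.25x1 + 1.17x2 + 1.82x3 + 1.08x4 with:
  0.18x1 + 0.01x4 ≥ 0.34   (sulfur)
  0.47x4 ≥ 0.54   (phosphorus (P₂O₅))
  0.15x2 + 0.13x3 ≥ 0.09   (nitrogen)
  x3 ≤ 4.6
  x1, x2, x3, x4 ≥ 0.
The cheapest feasible vertex uses only gypsum, calcium nitrate, triple superphosphate; potassium nitrate is not used. The sulfur, phosphorus (P₂O₅), nitrogen requirements are met with equality.
Optimal quantities: gypsum = 1.825 kg, calcium nitrate = 0.6 kg, triple superphosphate = 1.149 kg.
Hence cost = 0.25·1.825 + 1.17·0.6 + 1.08·1.149 = $2.3992.

$2.40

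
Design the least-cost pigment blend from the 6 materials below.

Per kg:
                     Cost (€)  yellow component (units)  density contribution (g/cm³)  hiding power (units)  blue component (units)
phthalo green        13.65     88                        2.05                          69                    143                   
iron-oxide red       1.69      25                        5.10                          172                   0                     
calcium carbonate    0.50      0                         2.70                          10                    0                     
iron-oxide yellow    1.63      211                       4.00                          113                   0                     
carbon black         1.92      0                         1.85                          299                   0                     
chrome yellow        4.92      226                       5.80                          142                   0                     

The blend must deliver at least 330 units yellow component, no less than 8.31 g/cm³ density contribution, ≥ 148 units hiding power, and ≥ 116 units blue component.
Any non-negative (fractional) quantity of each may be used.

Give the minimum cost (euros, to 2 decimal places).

Set it up as a linear program. Let x1 = kg of phthalo green, x2 = kg of iron-oxide red, x3 = kg of calcium carbonate, x4 = kg of iron-oxide yellow, x5 = kg of carbon black, x6 = kg of chrome yellow.
Minimise 13.65x1 + 1.69x2 + 0.5x3 + 1.63x4 + 1.92x5 + 4.92x6 with:
  88x1 + 25x2 + 211x4 + 226x6 ≥ 330   (yellow component)
  2.05x1 + 5.1x2 + 2.7x3 + 4x4 + 1.85x5 + 5.8x6 ≥ 8.31   (density contribution)
  69x1 + 172x2 + 10x3 + 113x4 + 299x5 + 142x6 ≥ 148   (hiding power)
  143x1 ≥ 116   (blue component)
  x1, x2, x3, x4, x5, x6 ≥ 0.
At the optimum only phthalo green, calcium carbonate, iron-oxide yellow are positive (iron-oxide red, carbon black, chrome yellow = 0). The yellow component, density contribution, blue component requirements are met with equality.
Solving gives x1 = 0.8112, x3 = 0.6461, x4 = 1.226.
Cost = 13.65·0.8112 + 0.5·0.6461 + 1.63·1.226 = 13.3943.

€13.39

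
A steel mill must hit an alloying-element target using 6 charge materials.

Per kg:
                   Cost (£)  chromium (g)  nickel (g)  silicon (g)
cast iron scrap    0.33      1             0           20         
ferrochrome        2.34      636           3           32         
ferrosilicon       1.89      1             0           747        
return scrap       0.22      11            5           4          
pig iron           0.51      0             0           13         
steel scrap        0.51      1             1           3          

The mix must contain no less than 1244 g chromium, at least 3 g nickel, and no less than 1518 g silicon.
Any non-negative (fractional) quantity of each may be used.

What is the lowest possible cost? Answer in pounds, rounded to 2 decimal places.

£8.25

Treat it as an LP. Let x1 = kg of cast iron scrap, x2 = kg of ferrochrome, x3 = kg of ferrosilicon, x4 = kg of return scrap, x5 = kg of pig iron, x6 = kg of steel scrap.
Minimize 0.33x1 + 2.34x2 + 1.89x3 + 0.22x4 + 0.51x5 + 0.51x6 s.t.:
  1x1 + 636x2 + 1x3 + 11x4 + 1x6 ≥ 1244   (chromium)
  3x2 + 5x4 + 1x6 ≥ 3   (nickel)
  20x1 + 32x2 + 747x3 + 4x4 + 13x5 + 3x6 ≥ 1518   (silicon)
  x1, x2, x3, x4, x5, x6 ≥ 0.
The minimum-cost mix takes nothing from cast iron scrap, return scrap, pig iron, steel scrap — only ferrochrome, ferrosilicon. The chromium and silicon requirements are met with equality.
So ferrochrome = 1.953 kg, ferrosilicon = 1.948 kg.
Hence cost = 2.34·1.953 + 1.89·1.948 = £8.2517.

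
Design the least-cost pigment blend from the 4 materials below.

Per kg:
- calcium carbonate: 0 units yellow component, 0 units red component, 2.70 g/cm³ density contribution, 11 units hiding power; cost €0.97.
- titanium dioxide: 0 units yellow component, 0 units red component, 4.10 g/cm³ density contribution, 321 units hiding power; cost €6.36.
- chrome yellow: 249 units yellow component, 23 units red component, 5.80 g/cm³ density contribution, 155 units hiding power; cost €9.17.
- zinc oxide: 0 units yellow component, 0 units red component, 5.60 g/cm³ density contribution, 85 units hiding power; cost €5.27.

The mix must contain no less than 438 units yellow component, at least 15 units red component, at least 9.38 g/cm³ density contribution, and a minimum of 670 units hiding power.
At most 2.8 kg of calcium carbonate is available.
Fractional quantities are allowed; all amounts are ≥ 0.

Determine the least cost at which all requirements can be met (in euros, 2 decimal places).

€24.00

Let x1 = kg of calcium carbonate, x2 = kg of titanium dioxide, x3 = kg of chrome yellow, x4 = kg of zinc oxide.
min 0.97x1 + 6.36x2 + 9.17x3 + 5.27x4 subject to:
  249x3 ≥ 438   (yellow component)
  23x3 ≥ 15   (red component)
  2.7x1 + 4.1x2 + 5.8x3 + 5.6x4 ≥ 9.38   (density contribution)
  11x1 + 321x2 + 155x3 + 85x4 ≥ 670   (hiding power)
  x1 ≤ 2.8
  x1, x2, x3, x4 ≥ 0.
The optimal basis is {titanium dioxide, chrome yellow}; calcium carbonate, zinc oxide drop out. Binding constraints: yellow component and hiding power.
So titanium dioxide = 1.238 kg, chrome yellow = 1.759 kg.
Objective = 6.36·1.238 + 9.17·1.759 = 24.0037.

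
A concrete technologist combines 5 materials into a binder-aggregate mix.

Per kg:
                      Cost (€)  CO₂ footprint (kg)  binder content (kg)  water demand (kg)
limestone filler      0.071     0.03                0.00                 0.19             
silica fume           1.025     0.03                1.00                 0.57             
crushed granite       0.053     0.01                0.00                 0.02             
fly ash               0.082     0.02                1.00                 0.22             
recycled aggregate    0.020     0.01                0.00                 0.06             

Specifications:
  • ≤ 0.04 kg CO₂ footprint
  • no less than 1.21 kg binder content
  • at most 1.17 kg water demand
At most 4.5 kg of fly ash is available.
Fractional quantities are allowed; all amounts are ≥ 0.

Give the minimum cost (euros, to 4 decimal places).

€0.0992

This is a linear program. Let x1 = kg of limestone filler, x2 = kg of silica fume, x3 = kg of crushed granite, x4 = kg of fly ash, x5 = kg of recycled aggregate.
Minimize 0.071x1 + 1.025x2 + 0.053x3 + 0.082x4 + 0.02x5 s.t.:
  0.03x1 + 0.03x2 + 0.01x3 + 0.02x4 + 0.01x5 ≤ 0.04   (CO₂ footprint)
  1x2 + 1x4 ≥ 1.21   (binder content)
  0.19x1 + 0.57x2 + 0.02x3 + 0.22x4 + 0.06x5 ≤ 1.17   (water demand)
  x4 ≤ 4.5
  x1, x2, x3, x4, x5 ≥ 0.
At the optimum only fly ash is positive (limestone filler, silica fume, crushed granite, recycled aggregate = 0). There the binder content constraint is tight.
Optimal quantities: fly ash = 1.21 kg.
Hence cost = 0.082·1.21 = €0.099220.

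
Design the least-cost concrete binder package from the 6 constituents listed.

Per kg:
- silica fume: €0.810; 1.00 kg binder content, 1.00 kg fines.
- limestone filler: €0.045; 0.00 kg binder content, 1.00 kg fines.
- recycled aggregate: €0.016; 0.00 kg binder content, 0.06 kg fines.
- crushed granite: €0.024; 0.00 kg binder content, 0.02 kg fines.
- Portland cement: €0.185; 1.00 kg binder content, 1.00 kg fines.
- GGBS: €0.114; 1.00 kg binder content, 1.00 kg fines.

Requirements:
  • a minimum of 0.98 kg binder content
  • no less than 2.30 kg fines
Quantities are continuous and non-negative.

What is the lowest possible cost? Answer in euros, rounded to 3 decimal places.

€0.171

Treat it as an LP. Let x1 = kg of silica fume, x2 = kg of limestone filler, x3 = kg of recycled aggregate, x4 = kg of crushed granite, x5 = kg of Portland cement, x6 = kg of GGBS.
Minimize 0.81x1 + 0.045x2 + 0.016x3 + 0.024x4 + 0.185x5 + 0.114x6 s.t.:
  1x1 + 1x5 + 1x6 ≥ 0.98   (binder content)
  1x1 + 1x2 + 0.06x3 + 0.02x4 + 1x5 + 1x6 ≥ 2.3   (fines)
  x1, x2, x3, x4, x5, x6 ≥ 0.
The cheapest feasible vertex uses only limestone filler, GGBS; silica fume, recycled aggregate, crushed granite, Portland cement are not used. Binding constraints: binder content and fines.
Solving gives x2 = 1.32, x6 = 0.98.
Hence cost = 0.045·1.32 + 0.114·0.98 = €0.17112.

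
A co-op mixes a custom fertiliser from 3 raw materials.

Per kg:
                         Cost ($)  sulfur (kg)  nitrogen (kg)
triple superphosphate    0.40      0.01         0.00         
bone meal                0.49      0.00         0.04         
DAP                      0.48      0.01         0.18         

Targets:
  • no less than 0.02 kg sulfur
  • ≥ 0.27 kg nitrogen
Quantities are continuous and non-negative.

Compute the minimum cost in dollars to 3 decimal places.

Let x1 = kg of triple superphosphate, x2 = kg of bone meal, x3 = kg of DAP.
min 0.4x1 + 0.49x2 + 0.48x3 with:
  0.01x1 + 0.01x3 ≥ 0.02   (sulfur)
  0.04x2 + 0.18x3 ≥ 0.27   (nitrogen)
  x1, x2, x3 ≥ 0.
The cheapest feasible vertex uses only triple superphosphate, DAP; bone meal is not used. There the sulfur and nitrogen constraints are tight.
That vertex is x1 = 0.5, x3 = 1.5.
Hence cost = 0.4·0.5 + 0.48·1.5 = $0.92000.

$0.920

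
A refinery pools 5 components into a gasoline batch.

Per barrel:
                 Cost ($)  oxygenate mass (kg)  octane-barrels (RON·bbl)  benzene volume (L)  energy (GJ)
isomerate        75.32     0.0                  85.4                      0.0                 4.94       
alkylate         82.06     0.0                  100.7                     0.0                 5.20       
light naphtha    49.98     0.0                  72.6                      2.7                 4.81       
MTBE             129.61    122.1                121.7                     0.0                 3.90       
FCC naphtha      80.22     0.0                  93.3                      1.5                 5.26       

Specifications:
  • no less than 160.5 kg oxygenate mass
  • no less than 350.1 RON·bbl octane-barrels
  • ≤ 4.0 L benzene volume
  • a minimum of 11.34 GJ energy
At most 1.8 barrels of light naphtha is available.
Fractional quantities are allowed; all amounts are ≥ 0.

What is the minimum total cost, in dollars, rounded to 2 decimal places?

$311.70

Let x1 = barrels of isomerate, x2 = barrels of alkylate, x3 = barrels of light naphtha, x4 = barrels of MTBE, x5 = barrels of FCC naphtha.
min 75.32x1 + 82.06x2 + 49.98x3 + 129.61x4 + 80.22x5 s.t.:
  122.1x4 ≥ 160.5   (oxygenate mass)
  85.4x1 + 100.7x2 + 72.6x3 + 121.7x4 + 93.3x5 ≥ 350.1   (octane-barrels)
  2.7x3 + 1.5x5 ≤ 4   (benzene volume)
  4.94x1 + 5.2x2 + 4.81x3 + 3.9x4 + 5.26x5 ≥ 11.34   (energy)
  x3 ≤ 1.8
  x1, x2, x3, x4, x5 ≥ 0.
The optimal basis is {alkylate, light naphtha, MTBE}; isomerate, FCC naphtha drop out. The oxygenate mass, octane-barrels, benzene volume requirements are met with equality.
So alkylate = 0.81996 barrels, light naphtha = 1.4815 barrels, MTBE = 1.3145 barrels.
Hence cost = 82.06·0.81996 + 49.98·1.4815 + 129.61·1.3145 = $311.7036.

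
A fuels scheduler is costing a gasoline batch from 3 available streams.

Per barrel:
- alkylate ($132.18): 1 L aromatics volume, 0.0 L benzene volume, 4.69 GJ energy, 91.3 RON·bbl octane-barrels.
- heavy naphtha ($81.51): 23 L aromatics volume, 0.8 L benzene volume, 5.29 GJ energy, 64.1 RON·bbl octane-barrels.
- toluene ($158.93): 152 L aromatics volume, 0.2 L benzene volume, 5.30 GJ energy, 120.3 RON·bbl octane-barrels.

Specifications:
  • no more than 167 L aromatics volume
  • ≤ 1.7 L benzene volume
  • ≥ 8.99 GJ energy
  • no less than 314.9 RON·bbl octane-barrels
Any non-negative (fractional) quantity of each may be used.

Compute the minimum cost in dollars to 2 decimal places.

Let x1 = barrels of alkylate, x2 = barrels of heavy naphtha, x3 = barrels of toluene.
Minimize 132.18x1 + 81.51x2 + 158.93x3 subject to:
  1x1 + 23x2 + 152x3 ≤ 167   (aromatics volume)
  0.8x2 + 0.2x3 ≤ 1.7   (benzene volume)
  4.69x1 + 5.29x2 + 5.3x3 ≥ 8.99   (energy)
  91.3x1 + 64.1x2 + 120.3x3 ≥ 314.9   (octane-barrels)
  x1, x2, x3 ≥ 0.
The optimal mix uses every input. Binding constraints: aromatics volume, benzene volume, octane-barrels.
Optimal quantities: alkylate = 1.0428 barrels, heavy naphtha = 1.9249 barrels, toluene = 0.80056 barrels.
Cost = 132.18·1.0428 + 81.51·1.9249 + 158.93·0.80056 = 421.9689.

$421.97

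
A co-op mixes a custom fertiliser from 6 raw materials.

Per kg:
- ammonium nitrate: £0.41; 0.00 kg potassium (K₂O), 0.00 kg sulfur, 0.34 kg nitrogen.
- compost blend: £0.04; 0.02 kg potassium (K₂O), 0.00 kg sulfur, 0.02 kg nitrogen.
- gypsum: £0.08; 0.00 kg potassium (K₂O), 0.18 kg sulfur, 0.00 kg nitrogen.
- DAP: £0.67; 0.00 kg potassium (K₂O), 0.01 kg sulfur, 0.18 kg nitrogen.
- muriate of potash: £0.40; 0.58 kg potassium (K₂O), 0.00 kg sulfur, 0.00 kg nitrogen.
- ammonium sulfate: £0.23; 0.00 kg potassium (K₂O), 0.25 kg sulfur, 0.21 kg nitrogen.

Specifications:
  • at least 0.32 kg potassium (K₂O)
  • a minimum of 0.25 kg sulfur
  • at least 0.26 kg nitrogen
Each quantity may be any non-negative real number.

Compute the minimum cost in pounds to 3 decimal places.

£0.505

Let x1 = kg of ammonium nitrate, x2 = kg of compost blend, x3 = kg of gypsum, x4 = kg of DAP, x5 = kg of muriate of potash, x6 = kg of ammonium sulfate.
Minimize 0.41x1 + 0.04x2 + 0.08x3 + 0.67x4 + 0.4x5 + 0.23x6 s.t.:
  0.02x2 + 0.58x5 ≥ 0.32   (potassium (K₂O))
  0.18x3 + 0.01x4 + 0.25x6 ≥ 0.25   (sulfur)
  0.34x1 + 0.02x2 + 0.18x4 + 0.21x6 ≥ 0.26   (nitrogen)
  x1, x2, x3, x4, x5, x6 ≥ 0.
The optimal basis is {muriate of potash, ammonium sulfate}; ammonium nitrate, compost blend, gypsum, DAP drop out. Binding constraints: potassium (K₂O) and nitrogen.
Solving gives x5 = 0.5517, x6 = 1.238.
Hence cost = 0.4·0.5517 + 0.23·1.238 = £0.50542.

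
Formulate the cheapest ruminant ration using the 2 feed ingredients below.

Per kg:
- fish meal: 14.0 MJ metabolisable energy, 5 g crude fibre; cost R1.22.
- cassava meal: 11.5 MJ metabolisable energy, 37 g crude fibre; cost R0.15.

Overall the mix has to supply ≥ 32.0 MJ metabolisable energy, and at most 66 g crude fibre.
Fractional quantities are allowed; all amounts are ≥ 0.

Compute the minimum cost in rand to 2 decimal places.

R1.37

Set it up as a linear program. Let x1 = kg of fish meal, x2 = kg of cassava meal.
min 1.22x1 + 0.15x2 s.t.:
  14x1 + 11.5x2 ≥ 32   (metabolisable energy)
  5x1 + 37x2 ≤ 66   (crude fibre)
  x1, x2 ≥ 0.
Both inputs are positive at the optimum. The metabolisable energy and crude fibre requirements are met with equality.
Solving gives x1 = 0.9229, x2 = 1.659.
Hence cost = 1.22·0.9229 + 0.15·1.659 = R1.3748.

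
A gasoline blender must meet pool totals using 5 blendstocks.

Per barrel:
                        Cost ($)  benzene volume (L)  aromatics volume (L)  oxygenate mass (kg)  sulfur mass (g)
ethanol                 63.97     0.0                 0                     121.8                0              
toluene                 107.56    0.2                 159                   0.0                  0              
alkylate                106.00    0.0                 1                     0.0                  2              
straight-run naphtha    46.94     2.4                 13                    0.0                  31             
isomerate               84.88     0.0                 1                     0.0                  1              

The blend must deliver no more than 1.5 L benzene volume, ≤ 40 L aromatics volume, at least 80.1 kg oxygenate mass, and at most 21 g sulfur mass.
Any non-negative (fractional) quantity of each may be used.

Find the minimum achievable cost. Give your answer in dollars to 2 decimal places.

Let x1 = barrels of ethanol, x2 = barrels of toluene, x3 = barrels of alkylate, x4 = barrels of straight-run naphtha, x5 = barrels of isomerate.
Minimise 63.97x1 + 107.56x2 + 106x3 + 46.94x4 + 84.88x5 s.t.:
  0.2x2 + 2.4x4 ≤ 1.5   (benzene volume)
  159x2 + 1x3 + 13x4 + 1x5 ≤ 40   (aromatics volume)
  121.8x1 ≥ 80.1   (oxygenate mass)
  2x3 + 31x4 + 1x5 ≤ 21   (sulfur mass)
  x1, x2, x3, x4, x5 ≥ 0.
The optimal basis is {ethanol}; toluene, alkylate, straight-run naphtha, isomerate drop out. The oxygenate mass requirement is met with equality.
That vertex is x1 = 0.6576.
Total cost: 63.97·0.6576 = 42.0667.

$42.07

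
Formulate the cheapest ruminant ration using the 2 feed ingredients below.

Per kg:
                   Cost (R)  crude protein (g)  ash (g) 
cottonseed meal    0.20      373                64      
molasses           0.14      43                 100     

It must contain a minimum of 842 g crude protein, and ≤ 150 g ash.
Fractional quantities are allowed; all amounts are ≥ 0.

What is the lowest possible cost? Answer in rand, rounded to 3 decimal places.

R0.451

Let x1 = kg of cottonseed meal, x2 = kg of molasses.
Minimize 0.2x1 + 0.14x2 subject to:
  373x1 + 43x2 ≥ 842   (crude protein)
  64x1 + 100x2 ≤ 150   (ash)
  x1, x2 ≥ 0.
The cheapest feasible vertex uses only cottonseed meal; molasses is not used. Binding constraint: crude protein.
Solving gives x1 = 2.257.
Cost = 0.2·2.257 = 0.45140.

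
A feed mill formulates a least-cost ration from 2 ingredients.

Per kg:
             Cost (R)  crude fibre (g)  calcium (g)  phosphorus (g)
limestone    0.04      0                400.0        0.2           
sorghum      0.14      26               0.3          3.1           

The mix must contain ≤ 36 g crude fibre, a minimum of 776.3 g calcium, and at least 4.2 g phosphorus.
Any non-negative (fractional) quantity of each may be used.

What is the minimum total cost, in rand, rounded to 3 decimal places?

Set it up as a linear program. Let x1 = kg of limestone, x2 = kg of sorghum.
Minimize 0.04x1 + 0.14x2 with:
  26x2 ≤ 36   (crude fibre)
  400x1 + 0.3x2 ≥ 776.3   (calcium)
  0.2x1 + 3.1x2 ≥ 4.2   (phosphorus)
  x1, x2 ≥ 0.
Both inputs are positive at the optimum. The calcium and phosphorus requirements are met with equality.
Optimal quantities: limestone = 1.94 kg, sorghum = 1.23 kg.
Cost = 0.04·1.94 + 0.14·1.23 = 0.24980.

R0.250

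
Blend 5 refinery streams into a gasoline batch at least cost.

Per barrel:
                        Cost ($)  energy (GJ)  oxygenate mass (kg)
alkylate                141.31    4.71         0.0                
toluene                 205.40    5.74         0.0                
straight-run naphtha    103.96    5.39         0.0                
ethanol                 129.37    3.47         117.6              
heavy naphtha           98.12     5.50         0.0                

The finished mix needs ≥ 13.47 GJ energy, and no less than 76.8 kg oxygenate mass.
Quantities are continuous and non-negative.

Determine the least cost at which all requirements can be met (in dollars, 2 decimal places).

Set it up as a linear program. Let x1 = barrels of alkylate, x2 = barrels of toluene, x3 = barrels of straight-run naphtha, x4 = barrels of ethanol, x5 = barrels of heavy naphtha.
min 141.31x1 + 205.4x2 + 103.96x3 + 129.37x4 + 98.12x5 subject to:
  4.71x1 + 5.74x2 + 5.39x3 + 3.47x4 + 5.5x5 ≥ 13.47   (energy)
  117.6x4 ≥ 76.8   (oxygenate mass)
  x1, x2, x3, x4, x5 ≥ 0.
At the optimum only ethanol, heavy naphtha are positive (alkylate, toluene, straight-run naphtha = 0). There the energy and oxygenate mass constraints are tight.
That vertex is x4 = 0.6531, x5 = 2.037.
Cost = 129.37·0.6531 + 98.12·2.037 = 284.3620.

$284.36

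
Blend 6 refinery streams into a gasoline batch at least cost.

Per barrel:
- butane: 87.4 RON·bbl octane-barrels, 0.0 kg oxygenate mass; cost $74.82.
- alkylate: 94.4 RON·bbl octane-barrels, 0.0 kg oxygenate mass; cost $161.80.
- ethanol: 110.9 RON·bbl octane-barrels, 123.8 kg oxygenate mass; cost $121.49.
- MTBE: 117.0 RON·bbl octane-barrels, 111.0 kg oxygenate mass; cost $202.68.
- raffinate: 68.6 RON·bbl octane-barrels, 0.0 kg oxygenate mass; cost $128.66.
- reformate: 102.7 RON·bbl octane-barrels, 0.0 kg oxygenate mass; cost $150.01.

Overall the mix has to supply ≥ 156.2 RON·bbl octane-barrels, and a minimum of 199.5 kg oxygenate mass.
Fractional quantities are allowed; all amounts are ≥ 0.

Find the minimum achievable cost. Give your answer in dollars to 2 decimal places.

Let x1 = barrels of butane, x2 = barrels of alkylate, x3 = barrels of ethanol, x4 = barrels of MTBE, x5 = barrels of raffinate, x6 = barrels of reformate.
Minimize 74.82x1 + 161.8x2 + 121.49x3 + 202.68x4 + 128.66x5 + 150.01x6 with:
  87.4x1 + 94.4x2 + 110.9x3 + 117x4 + 68.6x5 + 102.7x6 ≥ 156.2   (octane-barrels)
  123.8x3 + 111x4 ≥ 199.5   (oxygenate mass)
  x1, x2, x3, x4, x5, x6 ≥ 0.
At the optimum only ethanol is positive (butane, alkylate, MTBE, raffinate, reformate = 0). Binding constraint: oxygenate mass.
Solving gives x3 = 1.6115.
Objective = 121.49·1.6115 = 195.7811.

$195.78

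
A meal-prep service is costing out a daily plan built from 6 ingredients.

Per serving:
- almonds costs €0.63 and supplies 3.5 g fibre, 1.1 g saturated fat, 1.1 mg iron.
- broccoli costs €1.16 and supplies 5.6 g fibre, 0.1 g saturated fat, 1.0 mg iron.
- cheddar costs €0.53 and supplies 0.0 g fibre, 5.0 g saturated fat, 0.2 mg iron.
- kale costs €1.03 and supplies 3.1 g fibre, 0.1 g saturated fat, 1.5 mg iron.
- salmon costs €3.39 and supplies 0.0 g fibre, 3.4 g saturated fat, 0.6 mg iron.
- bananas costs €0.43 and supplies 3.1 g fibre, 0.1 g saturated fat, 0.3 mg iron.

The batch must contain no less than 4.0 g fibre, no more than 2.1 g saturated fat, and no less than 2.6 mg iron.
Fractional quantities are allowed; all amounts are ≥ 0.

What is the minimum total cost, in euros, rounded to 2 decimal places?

Let x1 = servings of almonds, x2 = servings of broccoli, x3 = servings of cheddar, x4 = servings of kale, x5 = servings of salmon, x6 = servings of bananas.
Minimise 0.63x1 + 1.16x2 + 0.53x3 + 1.03x4 + 3.39x5 + 0.43x6 subject to:
  3.5x1 + 5.6x2 + 3.1x4 + 3.1x6 ≥ 4   (fibre)
  1.1x1 + 0.1x2 + 5x3 + 0.1x4 + 3.4x5 + 0.1x6 ≤ 2.1   (saturated fat)
  1.1x1 + 1x2 + 0.2x3 + 1.5x4 + 0.6x5 + 0.3x6 ≥ 2.6   (iron)
  x1, x2, x3, x4, x5, x6 ≥ 0.
At the optimum only almonds, kale are positive (broccoli, cheddar, salmon, bananas = 0). There the saturated fat and iron constraints are tight.
That vertex is x1 = 1.877, x4 = 0.3571.
Objective = 0.63·1.877 + 1.03·0.3571 = 1.5503.

€1.55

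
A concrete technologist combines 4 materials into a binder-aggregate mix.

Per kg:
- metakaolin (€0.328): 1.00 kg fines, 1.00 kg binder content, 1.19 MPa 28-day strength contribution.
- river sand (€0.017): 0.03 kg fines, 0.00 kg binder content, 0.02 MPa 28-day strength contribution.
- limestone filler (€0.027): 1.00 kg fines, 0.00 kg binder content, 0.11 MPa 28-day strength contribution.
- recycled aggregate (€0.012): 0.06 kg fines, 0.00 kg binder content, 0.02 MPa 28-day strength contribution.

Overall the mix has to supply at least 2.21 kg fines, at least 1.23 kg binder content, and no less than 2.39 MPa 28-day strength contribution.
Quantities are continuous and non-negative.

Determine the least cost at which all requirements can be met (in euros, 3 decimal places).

Let x1 = kg of metakaolin, x2 = kg of river sand, x3 = kg of limestone filler, x4 = kg of recycled aggregate.
min 0.328x1 + 0.017x2 + 0.027x3 + 0.012x4 subject to:
  1x1 + 0.03x2 + 1x3 + 0.06x4 ≥ 2.21   (fines)
  1x1 ≥ 1.23   (binder content)
  1.19x1 + 0.02x2 + 0.11x3 + 0.02x4 ≥ 2.39   (28-day strength contribution)
  x1, x2, x3, x4 ≥ 0.
The minimum-cost mix takes nothing from river sand, recycled aggregate — only metakaolin, limestone filler. The binder content and 28-day strength contribution requirements are met with equality.
Solving gives x1 = 1.23, x3 = 8.421.
Cost = 0.328·1.23 + 0.027·8.421 = 0.63081.

€0.631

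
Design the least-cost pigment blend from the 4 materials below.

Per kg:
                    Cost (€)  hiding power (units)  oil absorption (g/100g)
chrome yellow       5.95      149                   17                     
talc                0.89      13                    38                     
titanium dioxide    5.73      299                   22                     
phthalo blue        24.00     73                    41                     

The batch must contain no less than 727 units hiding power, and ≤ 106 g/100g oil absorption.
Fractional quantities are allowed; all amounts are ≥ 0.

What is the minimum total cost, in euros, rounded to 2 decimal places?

€13.93

Treat it as an LP. Let x1 = kg of chrome yellow, x2 = kg of talc, x3 = kg of titanium dioxide, x4 = kg of phthalo blue.
Minimize 5.95x1 + 0.89x2 + 5.73x3 + 24x4 subject to:
  149x1 + 13x2 + 299x3 + 73x4 ≥ 727   (hiding power)
  17x1 + 38x2 + 22x3 + 41x4 ≤ 106   (oil absorption)
  x1, x2, x3, x4 ≥ 0.
The optimal basis is {titanium dioxide}; chrome yellow, talc, phthalo blue drop out. There the hiding power constraint is tight.
Optimal quantities: titanium dioxide = 2.431 kg.
Hence cost = 5.73·2.431 = €13.9296.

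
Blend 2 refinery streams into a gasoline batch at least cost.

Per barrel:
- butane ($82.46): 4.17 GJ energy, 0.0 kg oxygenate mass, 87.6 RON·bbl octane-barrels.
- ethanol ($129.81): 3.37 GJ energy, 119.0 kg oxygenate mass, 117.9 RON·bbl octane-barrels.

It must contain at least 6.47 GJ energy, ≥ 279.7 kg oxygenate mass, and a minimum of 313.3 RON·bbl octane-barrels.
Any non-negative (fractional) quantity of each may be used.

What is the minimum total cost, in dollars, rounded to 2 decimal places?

$339.17

This is a linear program. Let x1 = barrels of butane, x2 = barrels of ethanol.
Minimise 82.46x1 + 129.81x2 with:
  4.17x1 + 3.37x2 ≥ 6.47   (energy)
  119x2 ≥ 279.7   (oxygenate mass)
  87.6x1 + 117.9x2 ≥ 313.3   (octane-barrels)
  x1, x2 ≥ 0.
Both inputs are positive at the optimum. Binding constraints: oxygenate mass and octane-barrels.
That vertex is x1 = 0.41308, x2 = 2.3504.
Total cost: 82.46·0.41308 + 129.81·2.3504 = 339.1680.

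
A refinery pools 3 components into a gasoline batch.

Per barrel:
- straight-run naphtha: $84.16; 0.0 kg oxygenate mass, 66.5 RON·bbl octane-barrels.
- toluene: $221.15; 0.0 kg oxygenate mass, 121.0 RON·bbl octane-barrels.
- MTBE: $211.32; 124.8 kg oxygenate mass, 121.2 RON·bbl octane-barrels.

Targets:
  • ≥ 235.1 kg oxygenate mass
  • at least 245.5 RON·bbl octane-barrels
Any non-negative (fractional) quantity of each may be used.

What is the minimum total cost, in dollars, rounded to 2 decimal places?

$419.83

This is a linear program. Let x1 = barrels of straight-run naphtha, x2 = barrels of toluene, x3 = barrels of MTBE.
Minimise 84.16x1 + 221.15x2 + 211.32x3 s.t.:
  124.8x3 ≥ 235.1   (oxygenate mass)
  66.5x1 + 121x2 + 121.2x3 ≥ 245.5   (octane-barrels)
  x1, x2, x3 ≥ 0.
The cheapest feasible vertex uses only straight-run naphtha, MTBE; toluene is not used. Binding constraints: oxygenate mass and octane-barrels.
So straight-run naphtha = 0.25837 barrels, MTBE = 1.8838 barrels.
Objective = 84.16·0.25837 + 211.32·1.8838 = 419.8290.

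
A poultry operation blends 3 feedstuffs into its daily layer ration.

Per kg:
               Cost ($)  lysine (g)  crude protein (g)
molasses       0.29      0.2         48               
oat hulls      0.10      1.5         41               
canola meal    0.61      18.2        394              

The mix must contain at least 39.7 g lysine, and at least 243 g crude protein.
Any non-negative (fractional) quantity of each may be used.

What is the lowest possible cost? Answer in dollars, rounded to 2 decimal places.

Let x1 = kg of molasses, x2 = kg of oat hulls, x3 = kg of canola meal.
min 0.29x1 + 0.1x2 + 0.61x3 with:
  0.2x1 + 1.5x2 + 18.2x3 ≥ 39.7   (lysine)
  48x1 + 41x2 + 394x3 ≥ 243   (crude protein)
  x1, x2, x3 ≥ 0.
The cheapest feasible vertex uses only canola meal; molasses, oat hulls are not used. The lysine requirement is met with equality.
So canola meal = 2.181 kg.
Hence cost = 0.61·2.181 = $1.3304.

$1.33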